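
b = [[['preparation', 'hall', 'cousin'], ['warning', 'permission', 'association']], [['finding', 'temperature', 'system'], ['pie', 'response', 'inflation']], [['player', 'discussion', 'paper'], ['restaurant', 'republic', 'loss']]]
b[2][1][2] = 'loss'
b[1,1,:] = ['pie', 'response', 'inflation']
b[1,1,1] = 'response'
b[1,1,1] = 'response'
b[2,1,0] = 'restaurant'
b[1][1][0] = 'pie'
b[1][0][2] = 'system'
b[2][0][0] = 'player'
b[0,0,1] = 'hall'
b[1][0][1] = 'temperature'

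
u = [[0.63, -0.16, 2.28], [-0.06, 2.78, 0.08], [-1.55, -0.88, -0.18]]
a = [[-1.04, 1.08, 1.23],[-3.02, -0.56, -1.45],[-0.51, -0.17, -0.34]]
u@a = [[-1.33, 0.38, 0.23], [-8.37, -1.64, -4.13], [4.36, -1.15, -0.57]]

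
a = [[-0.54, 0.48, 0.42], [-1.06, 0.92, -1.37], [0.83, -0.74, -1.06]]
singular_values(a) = [1.99, 1.71, 0.0]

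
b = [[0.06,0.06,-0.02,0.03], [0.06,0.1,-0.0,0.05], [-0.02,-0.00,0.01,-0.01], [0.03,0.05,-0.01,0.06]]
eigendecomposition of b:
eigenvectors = [[0.51, 0.49, -0.6, 0.36], [0.72, -0.36, -0.03, -0.59], [-0.09, 0.77, 0.20, -0.6], [0.46, 0.17, 0.77, 0.41]]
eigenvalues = [0.17, -0.01, 0.03, 0.03]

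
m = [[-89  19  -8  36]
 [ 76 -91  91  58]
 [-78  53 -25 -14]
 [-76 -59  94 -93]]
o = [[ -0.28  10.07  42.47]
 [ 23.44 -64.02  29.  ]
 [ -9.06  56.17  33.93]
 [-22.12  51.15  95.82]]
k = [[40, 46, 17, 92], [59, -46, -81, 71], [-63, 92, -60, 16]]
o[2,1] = 56.17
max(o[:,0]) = 23.44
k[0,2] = 17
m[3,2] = 94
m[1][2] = 91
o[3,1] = 51.15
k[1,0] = 59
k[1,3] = 71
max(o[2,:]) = 56.17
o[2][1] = 56.17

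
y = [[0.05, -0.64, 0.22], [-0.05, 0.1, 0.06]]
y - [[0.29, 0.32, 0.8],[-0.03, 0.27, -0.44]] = [[-0.24, -0.96, -0.58], [-0.02, -0.17, 0.50]]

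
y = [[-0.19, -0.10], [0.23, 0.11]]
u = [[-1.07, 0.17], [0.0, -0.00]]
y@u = [[0.2, -0.03], [-0.25, 0.04]]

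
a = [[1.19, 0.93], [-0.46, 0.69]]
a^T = [[1.19, -0.46], [0.93, 0.69]]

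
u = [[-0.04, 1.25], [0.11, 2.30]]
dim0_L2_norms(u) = [0.12, 2.62]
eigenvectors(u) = [[-1.00, -0.46],[0.05, -0.89]]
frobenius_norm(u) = 2.62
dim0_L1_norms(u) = [0.15, 3.55]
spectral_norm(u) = 2.62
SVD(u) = [[0.48, 0.88], [0.88, -0.48]] @ diag([2.6188777109101724, 0.08763295782919121]) @ [[0.03, 1.0], [-1.0, 0.03]]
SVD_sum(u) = [[0.04, 1.25], [0.07, 2.3]] + [[-0.08, 0.00], [0.04, -0.00]]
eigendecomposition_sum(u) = [[-0.10, 0.05], [0.00, -0.0]] + [[0.06, 1.20], [0.11, 2.30]]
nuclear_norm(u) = 2.71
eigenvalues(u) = [-0.1, 2.36]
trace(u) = 2.26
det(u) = -0.23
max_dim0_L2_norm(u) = 2.62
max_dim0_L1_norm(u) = 3.55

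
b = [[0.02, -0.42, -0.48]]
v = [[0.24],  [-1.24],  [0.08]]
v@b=[[0.00,-0.10,-0.12], [-0.02,0.52,0.6], [0.0,-0.03,-0.04]]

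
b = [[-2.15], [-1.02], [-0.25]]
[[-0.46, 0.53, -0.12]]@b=[[0.48]]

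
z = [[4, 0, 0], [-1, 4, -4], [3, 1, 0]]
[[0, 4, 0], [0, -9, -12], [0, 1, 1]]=z @ [[0, 1, 0], [0, -2, 1], [0, 0, 4]]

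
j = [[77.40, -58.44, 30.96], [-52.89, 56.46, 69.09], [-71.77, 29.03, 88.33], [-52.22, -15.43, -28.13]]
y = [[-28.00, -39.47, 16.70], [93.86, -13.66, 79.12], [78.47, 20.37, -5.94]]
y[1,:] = [93.86, -13.66, 79.12]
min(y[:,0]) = -28.0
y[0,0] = -28.0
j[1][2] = 69.09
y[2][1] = 20.37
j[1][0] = -52.89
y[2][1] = 20.37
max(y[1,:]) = 93.86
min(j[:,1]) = -58.44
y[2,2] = -5.94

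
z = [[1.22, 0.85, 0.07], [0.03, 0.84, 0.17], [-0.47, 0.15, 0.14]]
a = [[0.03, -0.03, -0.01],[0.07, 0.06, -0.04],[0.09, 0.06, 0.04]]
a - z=[[-1.19, -0.88, -0.08], [0.04, -0.78, -0.21], [0.56, -0.09, -0.10]]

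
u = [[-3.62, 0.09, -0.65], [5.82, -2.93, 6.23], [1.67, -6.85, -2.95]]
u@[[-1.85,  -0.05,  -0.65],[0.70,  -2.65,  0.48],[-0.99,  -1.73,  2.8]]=[[7.40, 1.07, 0.58],[-18.99, -3.30, 12.25],[-4.96, 23.17, -12.63]]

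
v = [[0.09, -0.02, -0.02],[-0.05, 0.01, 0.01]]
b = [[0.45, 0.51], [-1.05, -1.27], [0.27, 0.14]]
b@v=[[0.02, -0.0, -0.00],[-0.03, 0.01, 0.01],[0.02, -0.00, -0.0]]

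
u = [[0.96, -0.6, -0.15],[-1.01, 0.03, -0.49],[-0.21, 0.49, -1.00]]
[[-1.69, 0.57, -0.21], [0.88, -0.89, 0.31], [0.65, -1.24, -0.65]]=u @ [[-0.92, 0.42, -0.54], [1.30, -0.5, -0.63], [0.18, 0.91, 0.45]]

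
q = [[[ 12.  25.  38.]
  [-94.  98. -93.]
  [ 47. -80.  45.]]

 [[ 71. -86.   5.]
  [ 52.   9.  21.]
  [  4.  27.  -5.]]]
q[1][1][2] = 21.0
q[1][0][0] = 71.0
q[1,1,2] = 21.0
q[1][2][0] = 4.0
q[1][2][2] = -5.0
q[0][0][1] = 25.0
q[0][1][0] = -94.0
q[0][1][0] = -94.0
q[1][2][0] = 4.0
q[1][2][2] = -5.0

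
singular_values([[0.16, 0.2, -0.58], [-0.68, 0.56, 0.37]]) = [0.99, 0.57]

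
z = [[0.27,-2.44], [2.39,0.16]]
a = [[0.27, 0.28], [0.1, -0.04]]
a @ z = [[0.74, -0.61], [-0.07, -0.25]]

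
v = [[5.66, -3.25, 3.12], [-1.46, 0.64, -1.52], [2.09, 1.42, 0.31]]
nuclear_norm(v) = 10.55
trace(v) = 6.61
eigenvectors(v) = [[(0.94+0j), -0.36+0.16j, (-0.36-0.16j)], [(-0.26+0j), (0.16+0.43j), (0.16-0.43j)], [0.23+0.00j, (0.79+0j), (0.79-0j)]]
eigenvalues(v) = [(7.31+0j), (-0.35+1.21j), (-0.35-1.21j)]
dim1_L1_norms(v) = [12.03, 3.62, 3.82]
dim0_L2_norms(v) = [6.21, 3.6, 3.48]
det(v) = 11.55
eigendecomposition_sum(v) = [[5.94+0.00j, (-2.23+0j), (3.13-0j)],[-1.63+0.00j, 0.61+0.00j, (-0.86+0j)],[1.44+0.00j, (-0.54+0j), 0.76-0.00j]] + [[-0.14+0.08j, (-0.51+0.05j), (-0.01-0.28j)], [(0.08+0.17j), 0.01+0.60j, -0.33-0.02j], [(0.32-0.04j), (0.98+0.33j), -0.23+0.52j]] + [[-0.14-0.08j, -0.51-0.05j, -0.01+0.28j],[0.08-0.17j, (0.01-0.6j), -0.33+0.02j],[0.32+0.04j, 0.98-0.33j, (-0.23-0.52j)]]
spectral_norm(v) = 7.63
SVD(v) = [[-0.95,0.17,-0.27], [0.28,0.00,-0.96], [-0.16,-0.99,-0.05]] @ diag([7.625426477973281, 2.2504338970875435, 0.6731406271080131]) @ [[-0.80, 0.40, -0.45],[-0.49, -0.87, 0.1],[-0.35, 0.3, 0.89]]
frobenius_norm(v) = 7.98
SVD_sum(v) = [[5.78, -2.86, 3.24], [-1.69, 0.83, -0.95], [1.00, -0.50, 0.56]] + [[-0.19, -0.33, 0.04],[-0.00, -0.0, 0.00],[1.08, 1.92, -0.22]] + [[0.06, -0.05, -0.16], [0.23, -0.19, -0.57], [0.01, -0.01, -0.03]]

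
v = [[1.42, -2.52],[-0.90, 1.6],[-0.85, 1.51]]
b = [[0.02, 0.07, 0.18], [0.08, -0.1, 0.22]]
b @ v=[[-0.19,0.33], [0.02,-0.03]]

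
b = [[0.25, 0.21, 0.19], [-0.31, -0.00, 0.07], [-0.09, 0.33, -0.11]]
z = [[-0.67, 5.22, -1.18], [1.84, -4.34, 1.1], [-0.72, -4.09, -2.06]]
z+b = [[-0.42, 5.43, -0.99], [1.53, -4.34, 1.17], [-0.81, -3.76, -2.17]]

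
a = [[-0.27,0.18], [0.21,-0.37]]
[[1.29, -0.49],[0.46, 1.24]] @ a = [[-0.45, 0.41], [0.14, -0.38]]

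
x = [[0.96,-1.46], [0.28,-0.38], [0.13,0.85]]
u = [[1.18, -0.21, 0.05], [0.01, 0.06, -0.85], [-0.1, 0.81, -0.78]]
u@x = [[1.08, -1.6], [-0.08, -0.76], [0.03, -0.82]]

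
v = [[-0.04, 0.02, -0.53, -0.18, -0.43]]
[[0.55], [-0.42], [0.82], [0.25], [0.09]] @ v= [[-0.02,0.01,-0.29,-0.1,-0.24], [0.02,-0.01,0.22,0.08,0.18], [-0.03,0.02,-0.43,-0.15,-0.35], [-0.01,0.0,-0.13,-0.04,-0.11], [-0.0,0.00,-0.05,-0.02,-0.04]]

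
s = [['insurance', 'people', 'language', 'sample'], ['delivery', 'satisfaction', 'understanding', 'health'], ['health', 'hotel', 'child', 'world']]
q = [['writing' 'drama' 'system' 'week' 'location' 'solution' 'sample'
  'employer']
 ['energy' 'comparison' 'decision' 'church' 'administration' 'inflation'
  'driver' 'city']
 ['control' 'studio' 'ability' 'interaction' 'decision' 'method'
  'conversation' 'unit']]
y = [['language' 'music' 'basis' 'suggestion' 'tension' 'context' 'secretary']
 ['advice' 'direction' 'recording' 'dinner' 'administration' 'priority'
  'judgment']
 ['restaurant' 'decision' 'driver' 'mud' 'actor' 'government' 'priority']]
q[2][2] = 'ability'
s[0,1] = 'people'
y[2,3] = 'mud'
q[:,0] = ['writing', 'energy', 'control']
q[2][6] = 'conversation'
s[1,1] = 'satisfaction'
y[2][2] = 'driver'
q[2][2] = 'ability'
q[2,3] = 'interaction'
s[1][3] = 'health'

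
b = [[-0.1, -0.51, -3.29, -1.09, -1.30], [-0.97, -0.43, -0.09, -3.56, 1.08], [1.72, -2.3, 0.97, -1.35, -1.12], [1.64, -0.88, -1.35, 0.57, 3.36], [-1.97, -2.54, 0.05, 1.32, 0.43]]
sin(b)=[[4.73, -0.22, -0.77, 4.90, -5.60], [-5.43, 2.99, -4.34, 1.19, -1.88], [-3.08, -3.91, 7.28, 1.7, -1.39], [-0.45, -3.19, -1.89, -0.84, -3.14], [-3.5, 4.22, 2.75, 1.66, 0.76]]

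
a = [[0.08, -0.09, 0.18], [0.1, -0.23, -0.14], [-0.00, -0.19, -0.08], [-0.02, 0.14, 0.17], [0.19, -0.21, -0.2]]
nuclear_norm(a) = 0.88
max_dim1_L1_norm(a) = 0.6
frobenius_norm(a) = 0.58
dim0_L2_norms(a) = [0.23, 0.4, 0.36]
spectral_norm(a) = 0.52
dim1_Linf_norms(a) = [0.18, 0.23, 0.19, 0.17, 0.21]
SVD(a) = [[0.02, 0.94, 0.02], [-0.55, 0.14, 0.12], [-0.36, 0.09, 0.7], [0.40, 0.28, -0.26], [-0.65, 0.04, -0.65]] @ diag([0.5227564608540126, 0.22919417643492573, 0.12327088919815268]) @ [[-0.35, 0.73, 0.58],[0.4, -0.45, 0.8],[-0.85, -0.51, 0.13]]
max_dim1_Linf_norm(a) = 0.23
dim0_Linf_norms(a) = [0.19, 0.23, 0.2]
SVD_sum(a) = [[-0.0, 0.01, 0.01], [0.1, -0.21, -0.17], [0.07, -0.14, -0.11], [-0.07, 0.15, 0.12], [0.12, -0.25, -0.2]] + [[0.09, -0.1, 0.17], [0.01, -0.01, 0.02], [0.01, -0.01, 0.02], [0.03, -0.03, 0.05], [0.0, -0.0, 0.01]] + [[-0.0, -0.00, 0.00], [-0.01, -0.01, 0.0], [-0.07, -0.04, 0.01], [0.03, 0.02, -0.00], [0.07, 0.04, -0.01]]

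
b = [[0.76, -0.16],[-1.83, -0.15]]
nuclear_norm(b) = 2.19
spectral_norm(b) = 1.98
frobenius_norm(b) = 1.99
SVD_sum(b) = [[0.75, 0.03], [-1.83, -0.07]] + [[0.01, -0.19], [0.00, -0.08]]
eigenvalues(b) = [1.01, -0.4]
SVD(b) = [[-0.38, 0.93], [0.93, 0.38]] @ diag([1.9830578684387283, 0.20513773524938825]) @ [[-1.00, -0.04], [0.04, -1.00]]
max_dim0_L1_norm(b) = 2.59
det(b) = -0.41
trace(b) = 0.61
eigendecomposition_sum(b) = [[0.83, -0.11], [-1.31, 0.18]] + [[-0.07, -0.05], [-0.52, -0.33]]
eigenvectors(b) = [[0.54, 0.14], [-0.84, 0.99]]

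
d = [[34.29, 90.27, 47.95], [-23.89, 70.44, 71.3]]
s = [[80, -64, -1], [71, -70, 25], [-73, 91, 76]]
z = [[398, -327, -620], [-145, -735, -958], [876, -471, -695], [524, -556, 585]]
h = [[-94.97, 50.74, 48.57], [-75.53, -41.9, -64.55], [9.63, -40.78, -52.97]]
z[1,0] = -145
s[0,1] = -64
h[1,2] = -64.55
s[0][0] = 80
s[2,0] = -73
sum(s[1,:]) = 26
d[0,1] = 90.27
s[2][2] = 76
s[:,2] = [-1, 25, 76]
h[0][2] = 48.57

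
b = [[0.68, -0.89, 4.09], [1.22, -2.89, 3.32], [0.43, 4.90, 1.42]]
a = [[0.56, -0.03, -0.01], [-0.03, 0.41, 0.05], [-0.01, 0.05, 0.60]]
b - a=[[0.12, -0.86, 4.10], [1.25, -3.30, 3.27], [0.44, 4.85, 0.82]]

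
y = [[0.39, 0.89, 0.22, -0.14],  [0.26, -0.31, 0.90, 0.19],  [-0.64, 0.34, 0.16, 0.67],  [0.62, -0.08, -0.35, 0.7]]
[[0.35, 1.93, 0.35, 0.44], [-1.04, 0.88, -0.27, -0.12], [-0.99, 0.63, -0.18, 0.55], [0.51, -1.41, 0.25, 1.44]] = y@[[0.81, -0.29, 0.33, 0.67], [0.25, 1.75, 0.31, 0.51], [-1.19, 1.80, -0.28, -0.43], [-0.55, -0.66, -0.04, 1.3]]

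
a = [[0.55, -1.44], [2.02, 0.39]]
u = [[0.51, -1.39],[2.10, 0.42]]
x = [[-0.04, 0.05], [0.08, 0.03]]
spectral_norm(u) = 2.16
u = a + x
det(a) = 3.12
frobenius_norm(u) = 2.60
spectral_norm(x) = 0.09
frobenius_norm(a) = 2.57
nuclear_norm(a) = 3.59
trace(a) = 0.94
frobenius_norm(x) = 0.11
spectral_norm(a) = 2.09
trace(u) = 0.93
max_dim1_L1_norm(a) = 2.41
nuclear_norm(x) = 0.15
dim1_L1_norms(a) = [1.99, 2.41]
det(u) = 3.13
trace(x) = -0.01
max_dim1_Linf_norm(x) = 0.08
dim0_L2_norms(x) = [0.09, 0.06]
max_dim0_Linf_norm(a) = 2.02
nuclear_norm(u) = 3.61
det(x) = -0.01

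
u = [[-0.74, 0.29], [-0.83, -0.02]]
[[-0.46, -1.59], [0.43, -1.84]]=u @ [[-0.45, 2.21], [-2.72, 0.16]]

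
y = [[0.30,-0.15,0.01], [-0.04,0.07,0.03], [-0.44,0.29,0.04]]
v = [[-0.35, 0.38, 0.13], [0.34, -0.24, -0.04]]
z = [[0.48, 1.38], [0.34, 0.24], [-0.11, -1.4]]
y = z @ v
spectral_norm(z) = 2.03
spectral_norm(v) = 0.67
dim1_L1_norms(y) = [0.46, 0.14, 0.77]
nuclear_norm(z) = 2.41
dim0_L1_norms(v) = [0.69, 0.62, 0.17]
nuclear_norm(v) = 0.76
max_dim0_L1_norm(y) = 0.78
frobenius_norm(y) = 0.63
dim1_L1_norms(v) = [0.86, 0.62]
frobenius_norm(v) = 0.68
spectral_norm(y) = 0.63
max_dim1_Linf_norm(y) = 0.44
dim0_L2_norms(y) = [0.53, 0.33, 0.05]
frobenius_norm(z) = 2.07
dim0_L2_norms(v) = [0.49, 0.45, 0.14]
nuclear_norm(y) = 0.70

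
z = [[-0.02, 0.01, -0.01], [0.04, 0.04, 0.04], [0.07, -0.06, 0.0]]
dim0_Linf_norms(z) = [0.07, 0.06, 0.04]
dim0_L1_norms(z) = [0.13, 0.11, 0.05]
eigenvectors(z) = [[(-0.35+0j),-0.18+0.16j,-0.18-0.16j], [(-0.62+0j),(-0.23-0.42j),(-0.23+0.42j)], [(0.7+0j),0.85+0.00j,(0.85-0j)]]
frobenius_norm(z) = 0.12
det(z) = 0.00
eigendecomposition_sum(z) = [[(0.02-0j),(0.01+0j),(0.01-0j)], [(0.03-0j),(0.01+0j),(0.01-0j)], [-0.03+0.00j,-0.01+0.00j,-0.01+0.00j]] + [[-0.02+0.00j,0.00-0.01j,-0.01-0.01j], [0.01-0.04j,(0.01+0.01j),0.02-0.01j], [(0.05+0.04j),(-0.02+0.02j),0.01+0.03j]] + [[(-0.02-0j), 0.00+0.01j, -0.01+0.01j], [(0.01+0.04j), (0.01-0.01j), 0.02+0.01j], [(0.05-0.04j), -0.02-0.02j, (0.01-0.03j)]]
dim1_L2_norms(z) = [0.02, 0.07, 0.09]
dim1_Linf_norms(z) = [0.02, 0.04, 0.07]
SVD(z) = [[-0.24,0.11,0.96], [0.14,-0.98,0.14], [0.96,0.17,0.22]] @ diag([0.09516343865545575, 0.06942955440864752, 0.004843234238188957]) @ [[0.81, -0.57, 0.08], [-0.43, -0.69, -0.58], [0.39, 0.44, -0.81]]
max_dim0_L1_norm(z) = 0.13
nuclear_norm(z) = 0.17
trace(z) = 0.02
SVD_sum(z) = [[-0.02,0.01,-0.0], [0.01,-0.01,0.00], [0.07,-0.05,0.01]] + [[-0.00, -0.01, -0.0], [0.03, 0.05, 0.04], [-0.0, -0.01, -0.01]] + [[0.0, 0.0, -0.0], [0.00, 0.00, -0.0], [0.00, 0.00, -0.00]]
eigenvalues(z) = [(0.02+0j), 0.04j, -0.04j]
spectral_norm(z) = 0.10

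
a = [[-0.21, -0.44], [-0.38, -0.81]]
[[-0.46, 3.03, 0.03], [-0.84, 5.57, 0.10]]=a @ [[0.19, -0.12, 4.95], [0.95, -6.82, -2.44]]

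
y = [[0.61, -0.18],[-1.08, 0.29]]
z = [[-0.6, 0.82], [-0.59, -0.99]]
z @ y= [[-1.25, 0.35], [0.71, -0.18]]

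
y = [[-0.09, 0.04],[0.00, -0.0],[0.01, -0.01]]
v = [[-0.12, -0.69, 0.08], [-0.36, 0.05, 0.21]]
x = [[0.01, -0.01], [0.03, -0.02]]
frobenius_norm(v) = 0.82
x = v @ y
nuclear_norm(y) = 0.10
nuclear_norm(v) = 1.12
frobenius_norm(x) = 0.04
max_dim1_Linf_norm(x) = 0.03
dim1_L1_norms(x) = [0.02, 0.05]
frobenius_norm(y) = 0.10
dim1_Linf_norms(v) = [0.69, 0.36]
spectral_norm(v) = 0.71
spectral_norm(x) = 0.04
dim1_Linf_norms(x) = [0.01, 0.03]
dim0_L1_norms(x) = [0.04, 0.03]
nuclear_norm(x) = 0.04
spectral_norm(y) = 0.10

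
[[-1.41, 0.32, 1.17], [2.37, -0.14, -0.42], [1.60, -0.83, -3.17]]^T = [[-1.41, 2.37, 1.6], [0.32, -0.14, -0.83], [1.17, -0.42, -3.17]]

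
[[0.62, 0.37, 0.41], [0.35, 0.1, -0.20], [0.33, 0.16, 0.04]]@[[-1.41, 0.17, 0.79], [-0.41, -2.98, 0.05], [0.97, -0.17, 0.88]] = [[-0.63, -1.07, 0.87], [-0.73, -0.2, 0.11], [-0.49, -0.43, 0.3]]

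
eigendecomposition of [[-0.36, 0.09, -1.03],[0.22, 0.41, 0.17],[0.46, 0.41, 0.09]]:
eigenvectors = [[(0.83+0j), 0.83-0.00j, 0.47+0.00j],[-0.21-0.07j, -0.21+0.07j, -0.79+0.00j],[-0.22-0.46j, -0.22+0.46j, -0.40+0.00j]]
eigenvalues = [(-0.11+0.56j), (-0.11-0.56j), (0.37+0j)]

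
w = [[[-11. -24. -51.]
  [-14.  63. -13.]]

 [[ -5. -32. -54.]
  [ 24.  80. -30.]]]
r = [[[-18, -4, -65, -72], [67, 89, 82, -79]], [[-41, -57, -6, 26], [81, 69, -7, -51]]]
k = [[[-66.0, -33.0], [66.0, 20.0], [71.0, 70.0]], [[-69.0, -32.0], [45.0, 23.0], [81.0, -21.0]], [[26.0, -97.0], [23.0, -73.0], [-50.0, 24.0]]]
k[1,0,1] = -32.0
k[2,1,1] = -73.0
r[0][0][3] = -72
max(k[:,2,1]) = 70.0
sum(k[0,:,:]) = 128.0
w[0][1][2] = -13.0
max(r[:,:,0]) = 81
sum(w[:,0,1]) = -56.0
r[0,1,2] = 82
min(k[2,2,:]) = -50.0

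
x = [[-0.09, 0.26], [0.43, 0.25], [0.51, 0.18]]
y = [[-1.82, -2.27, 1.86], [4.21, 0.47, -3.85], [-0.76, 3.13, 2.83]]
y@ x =[[0.14, -0.71],[-2.14, 0.52],[2.86, 1.09]]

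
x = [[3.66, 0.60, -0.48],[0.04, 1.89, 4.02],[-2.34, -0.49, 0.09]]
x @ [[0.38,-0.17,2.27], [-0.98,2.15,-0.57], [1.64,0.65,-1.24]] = [[0.02, 0.36, 8.56], [4.76, 6.67, -5.97], [-0.26, -0.6, -5.14]]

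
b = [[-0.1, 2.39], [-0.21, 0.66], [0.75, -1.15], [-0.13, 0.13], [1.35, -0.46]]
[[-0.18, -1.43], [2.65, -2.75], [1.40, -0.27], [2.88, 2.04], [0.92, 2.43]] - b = [[-0.08, -3.82], [2.86, -3.41], [0.65, 0.88], [3.01, 1.91], [-0.43, 2.89]]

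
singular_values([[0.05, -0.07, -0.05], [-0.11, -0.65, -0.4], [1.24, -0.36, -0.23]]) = [1.33, 0.75, 0.01]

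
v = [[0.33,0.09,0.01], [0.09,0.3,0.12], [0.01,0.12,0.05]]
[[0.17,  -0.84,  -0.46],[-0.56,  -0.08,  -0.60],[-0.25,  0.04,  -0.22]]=v @ [[0.9, -2.68, -0.81], [-1.16, 0.53, -2.3], [-2.43, 0.03, 1.34]]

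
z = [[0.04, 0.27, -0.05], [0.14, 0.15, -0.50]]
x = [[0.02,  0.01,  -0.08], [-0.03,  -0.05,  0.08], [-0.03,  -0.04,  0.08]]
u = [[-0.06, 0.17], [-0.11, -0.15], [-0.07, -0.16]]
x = u @ z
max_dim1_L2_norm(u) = 0.19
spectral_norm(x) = 0.16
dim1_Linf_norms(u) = [0.17, 0.15, 0.16]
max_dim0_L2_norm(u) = 0.28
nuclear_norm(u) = 0.41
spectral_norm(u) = 0.29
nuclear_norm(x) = 0.19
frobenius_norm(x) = 0.16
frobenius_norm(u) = 0.31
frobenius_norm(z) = 0.61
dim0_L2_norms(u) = [0.14, 0.28]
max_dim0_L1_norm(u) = 0.48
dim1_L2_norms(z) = [0.28, 0.54]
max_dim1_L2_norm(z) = 0.54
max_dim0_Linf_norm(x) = 0.08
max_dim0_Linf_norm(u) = 0.17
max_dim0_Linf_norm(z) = 0.5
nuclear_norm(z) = 0.80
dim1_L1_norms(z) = [0.36, 0.79]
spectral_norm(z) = 0.56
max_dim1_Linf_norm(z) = 0.5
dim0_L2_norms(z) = [0.15, 0.31, 0.5]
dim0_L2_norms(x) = [0.05, 0.06, 0.14]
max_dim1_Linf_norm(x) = 0.08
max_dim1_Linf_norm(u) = 0.17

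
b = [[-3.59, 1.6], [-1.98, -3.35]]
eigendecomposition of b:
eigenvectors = [[(-0.05+0.67j), (-0.05-0.67j)],[-0.74+0.00j, -0.74-0.00j]]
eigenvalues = [(-3.47+1.78j), (-3.47-1.78j)]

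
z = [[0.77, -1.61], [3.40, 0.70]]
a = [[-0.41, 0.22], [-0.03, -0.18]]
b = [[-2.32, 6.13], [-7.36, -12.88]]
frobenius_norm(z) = 3.90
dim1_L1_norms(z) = [2.38, 4.1]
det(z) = 6.01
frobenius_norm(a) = 0.50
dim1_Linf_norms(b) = [6.13, 12.88]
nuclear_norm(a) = 0.64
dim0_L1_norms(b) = [9.68, 19.01]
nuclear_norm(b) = 20.32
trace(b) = -15.20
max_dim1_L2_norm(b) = 14.83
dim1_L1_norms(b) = [8.45, 20.24]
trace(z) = 1.47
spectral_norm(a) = 0.47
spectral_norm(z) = 3.51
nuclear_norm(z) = 5.22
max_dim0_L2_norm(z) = 3.49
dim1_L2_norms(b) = [6.55, 14.83]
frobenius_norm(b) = 16.22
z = b @ a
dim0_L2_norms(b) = [7.72, 14.26]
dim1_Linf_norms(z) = [1.61, 3.4]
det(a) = 0.08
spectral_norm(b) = 15.48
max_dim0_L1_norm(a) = 0.44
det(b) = 75.00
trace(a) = -0.59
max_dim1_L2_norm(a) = 0.47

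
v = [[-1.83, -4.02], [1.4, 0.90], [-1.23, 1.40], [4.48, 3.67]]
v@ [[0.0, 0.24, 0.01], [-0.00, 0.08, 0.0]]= [[0.00, -0.76, -0.02], [0.00, 0.41, 0.01], [0.00, -0.18, -0.01], [0.00, 1.37, 0.04]]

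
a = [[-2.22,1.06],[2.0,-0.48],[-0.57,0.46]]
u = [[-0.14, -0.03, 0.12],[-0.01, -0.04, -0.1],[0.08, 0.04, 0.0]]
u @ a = [[0.18, -0.08], [-0.0, -0.04], [-0.1, 0.07]]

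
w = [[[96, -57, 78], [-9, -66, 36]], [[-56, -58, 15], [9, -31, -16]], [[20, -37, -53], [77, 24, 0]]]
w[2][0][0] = 20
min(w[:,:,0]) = -56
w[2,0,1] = -37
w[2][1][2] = 0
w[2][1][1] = 24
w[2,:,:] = [[20, -37, -53], [77, 24, 0]]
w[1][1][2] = -16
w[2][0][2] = -53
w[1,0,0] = -56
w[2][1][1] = 24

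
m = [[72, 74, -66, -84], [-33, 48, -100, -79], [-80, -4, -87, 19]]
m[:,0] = [72, -33, -80]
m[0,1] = 74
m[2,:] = [-80, -4, -87, 19]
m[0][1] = 74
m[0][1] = 74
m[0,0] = 72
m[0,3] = -84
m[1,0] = -33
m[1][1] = 48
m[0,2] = -66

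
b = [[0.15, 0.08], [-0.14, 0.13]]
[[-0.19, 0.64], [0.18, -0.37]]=b @ [[-1.26,  3.68], [0.01,  1.08]]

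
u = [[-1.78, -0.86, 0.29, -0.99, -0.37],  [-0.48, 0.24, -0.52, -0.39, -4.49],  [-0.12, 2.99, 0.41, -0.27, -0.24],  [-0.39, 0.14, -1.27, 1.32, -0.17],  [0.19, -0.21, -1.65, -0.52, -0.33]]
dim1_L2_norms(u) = [2.26, 4.57, 3.04, 1.89, 1.78]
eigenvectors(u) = [[(-0.02-0.3j),-0.02+0.30j,(0.99+0j),-0.10+0.00j,0.25+0.00j], [(-0.61+0j),(-0.61-0j),0.05+0.00j,(-0.44+0j),0.09+0.00j], [(0.33+0.48j),(0.33-0.48j),(-0.01+0j),(-0.65+0j),(0.33+0j)], [-0.01+0.19j,(-0.01-0.19j),(0.11+0j),(0.54+0j),(-0.91+0j)], [(-0.26+0.29j),(-0.26-0.29j),-0.09+0.00j,0.29+0.00j,(-0.02+0j)]]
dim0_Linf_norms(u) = [1.78, 2.99, 1.65, 1.32, 4.49]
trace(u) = -0.14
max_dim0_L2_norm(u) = 4.53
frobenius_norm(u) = 6.48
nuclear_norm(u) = 13.19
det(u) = -76.69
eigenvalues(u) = [(-1.42+2.42j), (-1.42-2.42j), (-1.9+0j), (2.74+0j), (1.87+0j)]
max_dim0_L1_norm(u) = 5.6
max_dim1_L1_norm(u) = 6.12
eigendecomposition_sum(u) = [[(0.02-0.05j), (-0.43-0.16j), 0.37-0.32j, (0.1-0.13j), -0.75j],[-0.10-0.04j, -0.38+0.84j, (-0.59-0.78j), (-0.25-0.21j), -1.51-0.11j],[(0.02+0.1j), (0.86-0.15j), (-0.3+0.88j), -0.03+0.31j, (0.72+1.24j)],[-0.01+0.03j, 0.26+0.13j, -0.25+0.18j, (-0.07+0.08j), -0.05+0.47j],[(-0.06+0.03j), (0.24+0.54j), (-0.62-0.05j), (-0.21+0.03j), (-0.7+0.67j)]] + [[(0.02+0.05j), (-0.43+0.16j), 0.37+0.32j, (0.1+0.13j), 0.00+0.75j], [-0.10+0.04j, -0.38-0.84j, -0.59+0.78j, -0.25+0.21j, -1.51+0.11j], [0.02-0.10j, 0.86+0.15j, (-0.3-0.88j), -0.03-0.31j, 0.72-1.24j], [-0.01-0.03j, (0.26-0.13j), -0.25-0.18j, -0.07-0.08j, (-0.05-0.47j)], [-0.06-0.03j, 0.24-0.54j, -0.62+0.05j, (-0.21-0.03j), (-0.7-0.67j)]] + [[-1.88-0.00j,0.01+0.00j,-0.56-0.00j,(-0.72-0j),-0.57-0.00j], [-0.10-0.00j,0.00+0.00j,(-0.03-0j),(-0.04-0j),-0.03-0.00j], [(0.02+0j),(-0-0j),(0.01+0j),0.01+0.00j,0.01+0.00j], [(-0.21-0j),0.00+0.00j,-0.06-0.00j,-0.08-0.00j,-0.06-0.00j], [0.17+0.00j,-0.00-0.00j,0.05+0.00j,0.06+0.00j,(0.05+0j)]] + [[-0.05+0.00j, (0.24-0j), 0.16+0.00j, 0.07+0.00j, (-0.36+0j)], [(-0.23+0j), (1.08-0j), 0.71+0.00j, (0.33+0j), -1.63+0.00j], [-0.34+0.00j, (1.6-0j), 1.05+0.00j, 0.48+0.00j, -2.42+0.00j], [(0.28-0j), -1.31+0.00j, (-0.86-0j), (-0.4-0j), 1.98-0.00j], [0.15-0.00j, (-0.7+0j), -0.46-0.00j, -0.21-0.00j, (1.05-0j)]] + [[(0.12-0j), -0.26+0.00j, -0.04+0.00j, (-0.54+0j), 0.56+0.00j], [0.04-0.00j, (-0.09+0j), -0.01+0.00j, (-0.19+0j), 0.19+0.00j], [0.16-0.00j, -0.34+0.00j, -0.05+0.00j, (-0.7+0j), (0.72+0j)], [-0.44+0.00j, 0.93-0.00j, (0.15-0j), 1.93-0.00j, -1.99-0.00j], [(-0.01+0j), (0.02-0j), -0j, (0.04-0j), -0.04-0.00j]]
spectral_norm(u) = 4.67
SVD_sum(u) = [[-0.1, 0.05, -0.09, -0.07, -0.60], [-0.70, 0.40, -0.69, -0.51, -4.4], [-0.07, 0.04, -0.07, -0.05, -0.46], [-0.04, 0.02, -0.04, -0.03, -0.27], [-0.09, 0.05, -0.09, -0.07, -0.56]] + [[-0.18,-1.08,-0.21,-0.05,-0.03], [-0.01,-0.08,-0.02,-0.00,-0.00], [0.47,2.84,0.55,0.14,0.08], [-0.02,-0.11,-0.02,-0.01,-0.00], [-0.08,-0.50,-0.1,-0.02,-0.01]] + [[-0.63, -0.07, 1.12, -0.82, 0.01], [0.01, 0.0, -0.02, 0.01, -0.00], [-0.14, -0.02, 0.25, -0.19, 0.00], [0.62, 0.07, -1.09, 0.8, -0.01], [0.42, 0.05, -0.73, 0.54, -0.01]] + [[-0.79, 0.25, -0.58, -0.19, 0.26], [0.25, -0.08, 0.18, 0.06, -0.08], [-0.41, 0.13, -0.3, -0.1, 0.14], [-0.55, 0.17, -0.4, -0.13, 0.18], [-0.54, 0.17, -0.39, -0.13, 0.18]] + [[-0.08, -0.0, 0.06, 0.14, -0.01], [-0.03, -0.00, 0.02, 0.05, -0.0], [0.04, 0.0, -0.03, -0.07, 0.01], [-0.40, -0.02, 0.28, 0.69, -0.06], [0.48, 0.02, -0.34, -0.84, 0.08]]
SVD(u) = [[-0.13,  0.35,  -0.64,  -0.66,  -0.13],[-0.98,  0.03,  0.01,  0.21,  -0.05],[-0.1,  -0.92,  -0.15,  -0.34,  0.06],[-0.06,  0.03,  0.62,  -0.46,  -0.63],[-0.12,  0.16,  0.42,  -0.45,  0.76]] @ diag([4.666745655756315, 3.1829822837932022, 2.3763135550633447, 1.6109127862653083, 1.348666989514957]) @ [[0.15, -0.09, 0.15, 0.11, 0.97], [-0.16, -0.97, -0.19, -0.05, -0.03], [0.42, 0.05, -0.73, 0.54, -0.01], [0.75, -0.23, 0.54, 0.18, -0.25], [0.47, 0.02, -0.33, -0.82, 0.07]]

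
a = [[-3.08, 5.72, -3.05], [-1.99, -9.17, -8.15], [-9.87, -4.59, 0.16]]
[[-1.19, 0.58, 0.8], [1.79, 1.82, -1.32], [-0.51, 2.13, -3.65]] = a @ [[0.13,  -0.19,  0.27], [-0.17,  -0.06,  0.21], [-0.06,  -0.11,  -0.14]]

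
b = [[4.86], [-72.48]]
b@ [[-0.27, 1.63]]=[[-1.31, 7.92], [19.57, -118.14]]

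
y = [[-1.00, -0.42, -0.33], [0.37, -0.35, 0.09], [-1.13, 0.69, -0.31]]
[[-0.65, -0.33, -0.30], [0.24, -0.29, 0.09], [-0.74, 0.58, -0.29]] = y@[[0.63, -0.01, 0.06], [-0.01, 0.82, -0.0], [0.06, -0.00, 0.73]]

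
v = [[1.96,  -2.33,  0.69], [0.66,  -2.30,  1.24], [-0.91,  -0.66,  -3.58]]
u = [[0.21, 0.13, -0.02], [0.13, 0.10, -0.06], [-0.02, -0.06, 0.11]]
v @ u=[[0.09, -0.02, 0.18], [-0.19, -0.22, 0.26], [-0.21, 0.03, -0.34]]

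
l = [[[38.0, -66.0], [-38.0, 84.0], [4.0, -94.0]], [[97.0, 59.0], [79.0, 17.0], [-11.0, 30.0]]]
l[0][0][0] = 38.0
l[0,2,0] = 4.0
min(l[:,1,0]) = -38.0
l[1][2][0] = -11.0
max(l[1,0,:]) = 97.0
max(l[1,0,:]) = 97.0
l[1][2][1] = 30.0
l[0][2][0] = 4.0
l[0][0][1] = -66.0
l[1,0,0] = 97.0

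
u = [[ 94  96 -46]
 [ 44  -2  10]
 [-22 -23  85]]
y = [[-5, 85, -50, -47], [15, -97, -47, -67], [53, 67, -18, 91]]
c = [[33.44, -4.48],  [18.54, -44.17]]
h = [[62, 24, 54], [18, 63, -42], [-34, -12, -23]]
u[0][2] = -46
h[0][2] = 54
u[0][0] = 94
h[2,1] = -12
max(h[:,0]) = 62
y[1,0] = 15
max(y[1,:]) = 15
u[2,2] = 85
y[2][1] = 67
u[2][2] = 85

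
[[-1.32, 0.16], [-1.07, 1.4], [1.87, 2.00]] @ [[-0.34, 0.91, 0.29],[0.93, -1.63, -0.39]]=[[0.6, -1.46, -0.45], [1.67, -3.26, -0.86], [1.22, -1.56, -0.24]]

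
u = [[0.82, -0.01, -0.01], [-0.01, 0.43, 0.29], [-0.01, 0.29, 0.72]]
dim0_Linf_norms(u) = [0.82, 0.43, 0.72]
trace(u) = 1.97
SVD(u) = [[0.17, 0.99, -0.01], [-0.52, 0.08, -0.85], [-0.84, 0.14, 0.53]] @ diag([0.901553251652604, 0.817695160607158, 0.2507515877402377]) @ [[0.17, -0.52, -0.84], [0.99, 0.08, 0.14], [-0.01, -0.85, 0.53]]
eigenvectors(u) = [[-0.99, -0.17, -0.01], [-0.08, 0.52, -0.85], [-0.14, 0.84, 0.53]]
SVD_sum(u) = [[0.02, -0.08, -0.13], [-0.08, 0.24, 0.39], [-0.13, 0.39, 0.63]] + [[0.8, 0.07, 0.12], [0.07, 0.01, 0.01], [0.12, 0.01, 0.02]] + [[0.00, 0.0, -0.00], [0.00, 0.18, -0.11], [-0.0, -0.11, 0.07]]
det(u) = 0.18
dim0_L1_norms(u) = [0.84, 0.73, 1.02]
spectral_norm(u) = 0.90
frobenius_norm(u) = 1.24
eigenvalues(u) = [0.82, 0.9, 0.25]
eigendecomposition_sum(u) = [[0.80,0.07,0.12], [0.07,0.01,0.01], [0.12,0.01,0.02]] + [[0.02, -0.08, -0.13], [-0.08, 0.24, 0.39], [-0.13, 0.39, 0.63]] + [[0.0, 0.0, -0.00], [0.00, 0.18, -0.11], [-0.00, -0.11, 0.07]]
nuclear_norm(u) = 1.97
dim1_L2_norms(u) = [0.82, 0.52, 0.78]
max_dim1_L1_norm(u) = 1.02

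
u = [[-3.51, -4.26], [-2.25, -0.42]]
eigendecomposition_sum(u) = [[-3.92, -3.34], [-1.76, -1.5]] + [[0.41, -0.92], [-0.49, 1.08]]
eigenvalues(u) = [-5.43, 1.5]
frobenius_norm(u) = 5.98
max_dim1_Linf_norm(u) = 4.26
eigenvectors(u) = [[-0.91, 0.65],[-0.41, -0.76]]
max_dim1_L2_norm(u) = 5.52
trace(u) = -3.93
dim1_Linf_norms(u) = [4.26, 2.25]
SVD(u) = [[-0.95,-0.32],[-0.32,0.95]] @ diag([5.810152043915415, 1.3959703530467675]) @ [[0.7,0.72], [-0.72,0.70]]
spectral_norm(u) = 5.81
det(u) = -8.11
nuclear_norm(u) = 7.21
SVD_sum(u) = [[-3.83, -3.95], [-1.3, -1.34]] + [[0.32, -0.31],  [-0.95, 0.92]]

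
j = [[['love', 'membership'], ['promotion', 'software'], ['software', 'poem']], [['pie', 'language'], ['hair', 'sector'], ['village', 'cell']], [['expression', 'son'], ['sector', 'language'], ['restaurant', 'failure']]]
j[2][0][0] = 'expression'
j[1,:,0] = ['pie', 'hair', 'village']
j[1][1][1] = 'sector'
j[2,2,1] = 'failure'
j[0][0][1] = 'membership'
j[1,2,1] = 'cell'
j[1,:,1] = ['language', 'sector', 'cell']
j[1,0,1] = 'language'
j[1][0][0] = 'pie'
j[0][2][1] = 'poem'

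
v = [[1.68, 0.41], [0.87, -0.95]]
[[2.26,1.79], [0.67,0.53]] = v @ [[1.24, 0.98], [0.43, 0.34]]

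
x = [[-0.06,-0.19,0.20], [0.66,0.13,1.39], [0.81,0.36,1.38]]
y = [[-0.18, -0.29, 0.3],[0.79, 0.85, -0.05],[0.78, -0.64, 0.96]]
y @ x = [[0.06, 0.1, -0.03], [0.47, -0.06, 1.27], [0.31, 0.11, 0.59]]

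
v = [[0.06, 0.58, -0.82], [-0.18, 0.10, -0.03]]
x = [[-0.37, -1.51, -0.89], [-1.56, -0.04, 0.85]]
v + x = [[-0.31, -0.93, -1.71], [-1.74, 0.06, 0.82]]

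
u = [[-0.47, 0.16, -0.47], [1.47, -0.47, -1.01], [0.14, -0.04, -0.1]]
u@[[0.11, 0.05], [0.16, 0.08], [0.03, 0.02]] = [[-0.04, -0.02],[0.06, 0.02],[0.01, 0.00]]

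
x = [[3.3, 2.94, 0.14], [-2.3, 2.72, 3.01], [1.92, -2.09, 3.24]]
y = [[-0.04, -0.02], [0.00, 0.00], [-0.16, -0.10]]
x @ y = [[-0.15,  -0.08], [-0.39,  -0.26], [-0.60,  -0.36]]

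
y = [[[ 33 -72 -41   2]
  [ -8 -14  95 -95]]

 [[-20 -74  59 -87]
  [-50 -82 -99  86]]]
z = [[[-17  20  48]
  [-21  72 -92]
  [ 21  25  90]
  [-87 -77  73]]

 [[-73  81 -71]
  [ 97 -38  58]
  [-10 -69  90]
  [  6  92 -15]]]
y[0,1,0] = -8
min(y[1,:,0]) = -50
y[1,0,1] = -74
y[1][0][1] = -74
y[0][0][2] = -41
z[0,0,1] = 20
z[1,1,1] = -38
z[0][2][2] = 90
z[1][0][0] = -73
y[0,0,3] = 2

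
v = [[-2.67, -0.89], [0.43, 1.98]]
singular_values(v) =[3.08, 1.59]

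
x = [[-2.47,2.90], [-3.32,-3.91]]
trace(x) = -6.38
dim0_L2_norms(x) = [4.14, 4.87]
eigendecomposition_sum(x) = [[(-1.23+1.89j), 1.45+1.53j],[-1.66-1.75j, (-1.96+1.13j)]] + [[(-1.24-1.89j), (1.45-1.53j)], [(-1.66+1.75j), -1.95-1.13j]]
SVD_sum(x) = [[0.63, 1.09], [-2.55, -4.36]] + [[-3.1, 1.81], [-0.77, 0.45]]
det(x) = 19.29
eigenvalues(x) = [(-3.19+3.02j), (-3.19-3.02j)]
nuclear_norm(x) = 8.91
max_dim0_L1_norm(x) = 6.81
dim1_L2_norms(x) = [3.81, 5.13]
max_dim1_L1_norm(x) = 7.23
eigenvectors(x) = [[(-0.16-0.66j),-0.16+0.66j], [0.73+0.00j,(0.73-0j)]]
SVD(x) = [[-0.24, 0.97], [0.97, 0.24]] @ diag([5.205131872346765, 3.705131872346766]) @ [[-0.5, -0.86], [-0.86, 0.50]]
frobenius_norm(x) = 6.39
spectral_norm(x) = 5.21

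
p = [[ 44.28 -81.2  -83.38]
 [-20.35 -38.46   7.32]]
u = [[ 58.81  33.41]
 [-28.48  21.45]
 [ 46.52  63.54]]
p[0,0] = 44.28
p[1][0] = -20.35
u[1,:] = [-28.48, 21.45]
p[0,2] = -83.38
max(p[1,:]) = 7.32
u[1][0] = -28.48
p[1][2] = 7.32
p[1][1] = -38.46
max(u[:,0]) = 58.81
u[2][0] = 46.52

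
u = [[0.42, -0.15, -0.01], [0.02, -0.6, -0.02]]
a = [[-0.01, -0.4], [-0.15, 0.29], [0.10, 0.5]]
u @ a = [[0.02, -0.22], [0.09, -0.19]]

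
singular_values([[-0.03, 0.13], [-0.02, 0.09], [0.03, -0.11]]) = [0.2, 0.0]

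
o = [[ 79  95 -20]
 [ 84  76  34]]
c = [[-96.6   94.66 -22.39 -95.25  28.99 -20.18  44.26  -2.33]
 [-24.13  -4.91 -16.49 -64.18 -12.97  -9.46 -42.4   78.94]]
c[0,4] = 28.99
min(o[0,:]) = -20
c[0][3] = -95.25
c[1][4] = -12.97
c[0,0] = -96.6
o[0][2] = -20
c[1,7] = 78.94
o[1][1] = 76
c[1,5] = -9.46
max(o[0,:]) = 95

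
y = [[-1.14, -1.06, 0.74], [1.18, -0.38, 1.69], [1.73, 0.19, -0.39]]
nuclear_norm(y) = 5.05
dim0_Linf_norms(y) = [1.73, 1.06, 1.69]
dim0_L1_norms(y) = [4.05, 1.63, 2.82]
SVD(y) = [[-0.53, -0.52, 0.67], [0.48, -0.83, -0.27], [0.7, 0.18, 0.69]] @ diag([2.4388919395434665, 2.0745823062567337, 0.5410308325746311]) @ [[0.98, 0.21, 0.06], [-0.03, 0.44, -0.90], [0.21, -0.88, -0.43]]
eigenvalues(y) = [(-2.18+0j), (0.13+1.11j), (0.13-1.11j)]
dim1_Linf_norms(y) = [1.14, 1.69, 1.73]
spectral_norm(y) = 2.44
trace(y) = -1.91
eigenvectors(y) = [[0.69+0.00j, 0.17-0.32j, 0.17+0.32j], [0.20+0.00j, -0.80+0.00j, (-0.8-0j)], [-0.69+0.00j, (-0.36-0.3j), -0.36+0.30j]]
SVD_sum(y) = [[-1.26, -0.27, -0.08], [1.15, 0.25, 0.07], [1.66, 0.35, 0.11]] + [[0.04, -0.48, 0.98], [0.06, -0.75, 1.55], [-0.01, 0.16, -0.34]] + [[0.08, -0.32, -0.16], [-0.03, 0.13, 0.06], [0.08, -0.33, -0.16]]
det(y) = -2.74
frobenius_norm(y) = 3.25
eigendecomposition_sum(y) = [[(-0.96+0j), (-0.67+0j), 1.03-0.00j], [(-0.27+0j), -0.19+0.00j, (0.29-0j)], [(0.95-0j), 0.67-0.00j, -1.03+0.00j]] + [[(-0.09+0.33j), (-0.19-0.15j), (-0.15+0.29j)], [0.72-0.16j, (-0.1+0.53j), (0.7-0.01j)], [0.39+0.20j, (-0.24+0.2j), (0.32+0.26j)]] + [[-0.09-0.33j,  (-0.19+0.15j),  -0.15-0.29j], [0.72+0.16j,  -0.10-0.53j,  0.70+0.01j], [0.39-0.20j,  (-0.24-0.2j),  (0.32-0.26j)]]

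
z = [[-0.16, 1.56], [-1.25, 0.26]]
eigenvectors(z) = [[0.75+0.00j,  (0.75-0j)], [(0.1+0.66j),  0.10-0.66j]]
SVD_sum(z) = [[-0.64, 1.33], [-0.34, 0.7]] + [[0.48, 0.23], [-0.91, -0.44]]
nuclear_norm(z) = 2.81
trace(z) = 0.10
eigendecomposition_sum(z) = [[-0.08+0.69j,0.78-0.03j], [(-0.62+0.02j),(0.13+0.69j)]] + [[-0.08-0.69j, (0.78+0.03j)], [(-0.62-0.02j), 0.13-0.69j]]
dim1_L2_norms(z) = [1.57, 1.28]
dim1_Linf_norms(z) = [1.56, 1.25]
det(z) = 1.91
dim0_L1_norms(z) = [1.41, 1.82]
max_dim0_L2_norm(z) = 1.58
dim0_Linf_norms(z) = [1.25, 1.56]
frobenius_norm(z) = 2.02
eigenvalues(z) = [(0.05+1.38j), (0.05-1.38j)]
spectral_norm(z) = 1.67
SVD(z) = [[-0.88, -0.47], [-0.47, 0.88]] @ diag([1.6668970609330211, 1.1448817354874938]) @ [[0.43, -0.90], [-0.90, -0.43]]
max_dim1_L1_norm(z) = 1.72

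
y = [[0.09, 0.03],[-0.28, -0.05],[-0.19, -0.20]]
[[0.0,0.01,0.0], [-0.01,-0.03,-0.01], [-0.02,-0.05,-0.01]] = y @ [[0.04, 0.09, 0.01], [0.04, 0.17, 0.06]]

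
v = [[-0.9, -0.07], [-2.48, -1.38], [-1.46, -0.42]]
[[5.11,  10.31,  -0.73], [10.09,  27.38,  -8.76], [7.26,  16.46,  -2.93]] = v@ [[-5.94, -11.52, 0.37],[3.36, 0.86, 5.68]]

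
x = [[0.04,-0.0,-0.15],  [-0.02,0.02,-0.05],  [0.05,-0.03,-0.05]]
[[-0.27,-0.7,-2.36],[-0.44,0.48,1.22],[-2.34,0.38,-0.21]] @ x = [[-0.11, 0.06, 0.19], [0.03, -0.03, -0.02], [-0.11, 0.01, 0.34]]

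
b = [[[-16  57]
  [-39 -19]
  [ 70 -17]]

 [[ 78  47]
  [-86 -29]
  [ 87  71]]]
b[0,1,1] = -19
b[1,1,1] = -29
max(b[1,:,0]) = 87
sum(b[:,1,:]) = -173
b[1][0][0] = 78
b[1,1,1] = -29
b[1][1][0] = -86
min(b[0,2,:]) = -17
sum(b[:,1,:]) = -173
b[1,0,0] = 78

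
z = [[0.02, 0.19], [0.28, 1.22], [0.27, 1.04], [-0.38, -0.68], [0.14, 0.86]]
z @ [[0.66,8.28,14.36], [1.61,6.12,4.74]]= [[0.32, 1.33, 1.19], [2.15, 9.78, 9.8], [1.85, 8.60, 8.81], [-1.35, -7.31, -8.68], [1.48, 6.42, 6.09]]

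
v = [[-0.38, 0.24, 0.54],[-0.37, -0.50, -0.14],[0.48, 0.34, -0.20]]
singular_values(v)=[0.88, 0.72, 0.04]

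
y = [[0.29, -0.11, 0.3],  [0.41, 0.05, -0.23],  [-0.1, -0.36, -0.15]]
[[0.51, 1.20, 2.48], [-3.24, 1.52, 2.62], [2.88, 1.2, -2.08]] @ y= [[0.39, -0.89, -0.5], [-0.58, -0.51, -1.71], [1.54, 0.49, 0.9]]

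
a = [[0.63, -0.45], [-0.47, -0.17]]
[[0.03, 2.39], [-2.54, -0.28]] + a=[[0.66,1.94], [-3.01,-0.45]]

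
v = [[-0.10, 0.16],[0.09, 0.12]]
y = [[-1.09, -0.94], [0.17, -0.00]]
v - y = [[0.99, 1.10], [-0.08, 0.12]]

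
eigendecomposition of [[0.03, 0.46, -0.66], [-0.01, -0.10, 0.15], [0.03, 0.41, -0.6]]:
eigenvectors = [[-0.73+0.00j, 0.88+0.00j, 0.88-0.00j], [0.16+0.00j, (0.27+0.27j), 0.27-0.27j], [-0.66+0.00j, (0.23+0.18j), 0.23-0.18j]]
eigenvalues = [(-0.67+0j), (-0+0j), (-0-0j)]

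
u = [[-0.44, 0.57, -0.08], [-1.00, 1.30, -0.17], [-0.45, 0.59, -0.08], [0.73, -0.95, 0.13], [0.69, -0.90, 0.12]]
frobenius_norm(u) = 2.56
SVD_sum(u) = [[-0.44,0.57,-0.08],[-1.0,1.30,-0.17],[-0.45,0.59,-0.08],[0.73,-0.95,0.13],[0.69,-0.90,0.12]] + [[0.00, -0.0, -0.0],[-0.0, 0.0, 0.0],[0.00, -0.0, -0.00],[-0.0, 0.00, 0.00],[0.0, -0.0, -0.0]] + [[-0.0, -0.0, -0.00], [-0.00, -0.0, -0.00], [0.0, 0.0, 0.0], [0.0, 0.0, 0.0], [-0.0, -0.0, -0.0]]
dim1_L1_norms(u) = [1.09, 2.47, 1.12, 1.81, 1.71]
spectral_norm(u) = 2.56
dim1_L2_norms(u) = [0.72, 1.65, 0.75, 1.21, 1.14]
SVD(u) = [[-0.28,  -0.57,  0.52],[-0.64,  0.65,  0.28],[-0.29,  -0.21,  -0.74],[0.47,  0.46,  -0.07],[0.45,  -0.05,  0.32]] @ diag([2.5599901380321084, 0.006222305074426036, 0.0034316319600595654]) @ [[0.61, -0.79, 0.11], [-0.08, 0.07, 0.99], [-0.79, -0.61, -0.02]]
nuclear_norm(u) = 2.57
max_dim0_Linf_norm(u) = 1.3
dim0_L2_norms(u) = [1.55, 2.02, 0.27]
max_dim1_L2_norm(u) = 1.65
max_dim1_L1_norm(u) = 2.47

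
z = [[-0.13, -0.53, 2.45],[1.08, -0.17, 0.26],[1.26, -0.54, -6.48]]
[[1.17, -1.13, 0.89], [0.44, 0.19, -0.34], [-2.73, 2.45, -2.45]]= z @ [[0.28, 0.33, -0.41],[-0.06, 0.43, -0.14],[0.48, -0.35, 0.31]]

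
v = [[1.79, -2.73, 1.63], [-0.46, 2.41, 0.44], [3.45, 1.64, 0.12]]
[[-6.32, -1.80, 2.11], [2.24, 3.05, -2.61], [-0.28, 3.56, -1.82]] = v@[[-0.55, 0.42, -0.03], [1.09, 1.25, -1.02], [-1.45, 0.53, -0.38]]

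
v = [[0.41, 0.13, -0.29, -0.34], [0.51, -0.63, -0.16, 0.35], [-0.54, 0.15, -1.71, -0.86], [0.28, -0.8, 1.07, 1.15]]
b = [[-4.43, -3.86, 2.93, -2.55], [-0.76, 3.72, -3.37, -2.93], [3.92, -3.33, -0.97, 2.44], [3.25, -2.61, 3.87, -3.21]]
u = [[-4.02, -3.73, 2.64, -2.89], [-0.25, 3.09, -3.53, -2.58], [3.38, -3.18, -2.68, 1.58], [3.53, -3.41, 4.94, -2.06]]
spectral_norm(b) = 8.60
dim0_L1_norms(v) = [1.74, 1.71, 3.23, 2.7]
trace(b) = -4.89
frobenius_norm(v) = 2.89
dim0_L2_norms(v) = [0.89, 1.04, 2.04, 1.52]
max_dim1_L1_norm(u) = 13.94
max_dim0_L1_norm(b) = 13.52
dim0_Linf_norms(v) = [0.54, 0.8, 1.71, 1.15]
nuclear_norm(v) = 4.28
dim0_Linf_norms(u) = [4.02, 3.73, 4.94, 2.89]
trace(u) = -5.67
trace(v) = -0.78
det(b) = -774.48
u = v + b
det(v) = -0.00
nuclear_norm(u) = 23.62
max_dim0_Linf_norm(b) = 4.43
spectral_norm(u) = 8.96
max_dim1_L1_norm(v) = 3.3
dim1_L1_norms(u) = [13.28, 9.45, 10.82, 13.94]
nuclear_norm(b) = 23.44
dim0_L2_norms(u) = [6.33, 6.72, 7.14, 4.66]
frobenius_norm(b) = 12.65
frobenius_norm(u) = 12.57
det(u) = -929.57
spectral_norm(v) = 2.64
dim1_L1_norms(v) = [1.17, 1.65, 3.26, 3.3]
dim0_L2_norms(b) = [6.79, 6.83, 5.99, 5.6]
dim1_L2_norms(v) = [0.62, 0.9, 1.99, 1.78]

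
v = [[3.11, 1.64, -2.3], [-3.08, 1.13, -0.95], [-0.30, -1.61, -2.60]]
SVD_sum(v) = [[3.60, 0.59, -1.57], [-2.04, -0.33, 0.89], [0.47, 0.08, -0.2]] + [[-0.32,-0.04,-0.75], [-0.80,-0.09,-1.87], [-1.01,-0.12,-2.37]] + [[-0.17, 1.08, 0.02], [-0.24, 1.56, 0.03], [0.25, -1.57, -0.03]]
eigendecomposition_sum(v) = [[1.62+0.67j, (0.93-1.13j), -0.78+0.27j], [-1.44+1.35j, (0.73+1.47j), 0.08-0.92j], [(0.12-0.52j), -0.39-0.22j, (0.12+0.22j)]] + [[(1.62-0.67j), 0.93+1.13j, -0.78-0.27j],  [-1.44-1.35j, (0.73-1.47j), (0.08+0.92j)],  [0.12+0.52j, -0.39+0.22j, (0.12-0.22j)]] + [[(-0.14-0j),  (-0.22+0j),  -0.73-0.00j], [(-0.21-0j),  -0.33+0.00j,  (-1.12-0j)], [-0.53-0.00j,  (-0.83+0j),  (-2.84-0j)]]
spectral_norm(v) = 4.59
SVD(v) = [[-0.86, -0.24, -0.44],[0.49, -0.60, -0.63],[-0.11, -0.76, 0.64]] @ diag([4.593337070840438, 3.382820158040866, 2.4934679328187386]) @ [[-0.91,  -0.15,  0.4], [0.39,  0.05,  0.92], [0.15,  -0.99,  -0.02]]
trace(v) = 1.64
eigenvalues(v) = [(2.47+2.36j), (2.47-2.36j), (-3.31+0j)]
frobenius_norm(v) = 6.23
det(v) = -38.74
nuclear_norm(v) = 10.47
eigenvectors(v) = [[(0.27+0.6j), (0.27-0.6j), (0.23+0j)], [-0.73+0.00j, -0.73-0.00j, (0.36+0j)], [(0.16-0.11j), (0.16+0.11j), (0.91+0j)]]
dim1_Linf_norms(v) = [3.11, 3.08, 2.6]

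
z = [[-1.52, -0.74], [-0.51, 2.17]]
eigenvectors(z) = [[-0.99, 0.19], [-0.13, -0.98]]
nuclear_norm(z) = 3.90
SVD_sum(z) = [[-0.01, -0.75],[0.01, 2.17]] + [[-1.51, 0.01],[-0.52, 0.0]]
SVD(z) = [[-0.33,0.94],  [0.94,0.33]] @ diag([2.2927324230998445, 1.6032398560623162]) @ [[0.01, 1.0], [-1.0, 0.01]]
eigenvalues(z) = [-1.62, 2.27]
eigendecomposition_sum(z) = [[-1.58, -0.31], [-0.21, -0.04]] + [[0.06, -0.43],  [-0.30, 2.21]]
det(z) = -3.68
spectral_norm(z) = 2.29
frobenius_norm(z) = 2.80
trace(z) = 0.65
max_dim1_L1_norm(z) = 2.68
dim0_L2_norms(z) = [1.6, 2.29]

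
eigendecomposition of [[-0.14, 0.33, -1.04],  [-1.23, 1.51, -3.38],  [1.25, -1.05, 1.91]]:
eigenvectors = [[0.24+0.00j,0.44+0.17j,0.44-0.17j], [0.84+0.00j,(0.85+0j),(0.85-0j)], [(-0.49+0j),0.20-0.10j,0.20+0.10j]]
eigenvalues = [(3.11+0j), (0.09+0.15j), (0.09-0.15j)]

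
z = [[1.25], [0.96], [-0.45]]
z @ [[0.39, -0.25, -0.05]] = [[0.49, -0.31, -0.06],[0.37, -0.24, -0.05],[-0.18, 0.11, 0.02]]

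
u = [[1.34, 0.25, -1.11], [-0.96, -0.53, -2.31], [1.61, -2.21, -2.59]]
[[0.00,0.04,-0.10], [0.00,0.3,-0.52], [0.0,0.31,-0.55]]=u @[[0.00,  -0.04,  0.06], [0.00,  -0.05,  0.08], [-0.00,  -0.10,  0.18]]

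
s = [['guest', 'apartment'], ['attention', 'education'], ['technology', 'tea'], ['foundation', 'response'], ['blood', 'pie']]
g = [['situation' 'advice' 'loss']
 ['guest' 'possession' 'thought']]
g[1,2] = 'thought'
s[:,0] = ['guest', 'attention', 'technology', 'foundation', 'blood']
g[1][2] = 'thought'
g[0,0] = 'situation'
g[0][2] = 'loss'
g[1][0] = 'guest'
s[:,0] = ['guest', 'attention', 'technology', 'foundation', 'blood']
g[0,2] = 'loss'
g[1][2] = 'thought'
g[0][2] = 'loss'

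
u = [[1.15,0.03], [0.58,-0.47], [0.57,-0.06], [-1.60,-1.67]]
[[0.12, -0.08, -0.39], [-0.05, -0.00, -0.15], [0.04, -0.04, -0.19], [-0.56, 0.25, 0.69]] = u @ [[0.10, -0.07, -0.34],[0.24, -0.08, -0.09]]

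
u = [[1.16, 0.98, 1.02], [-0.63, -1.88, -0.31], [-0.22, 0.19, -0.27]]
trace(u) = -0.99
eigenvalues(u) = [-1.65, 0.67, -0.01]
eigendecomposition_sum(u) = [[0.12, 0.5, 0.03], [-0.41, -1.78, -0.10], [0.07, 0.33, 0.02]] + [[1.04, 0.47, 0.97],[-0.22, -0.1, -0.21],[-0.29, -0.13, -0.27]] + [[0.01,  0.0,  0.02], [-0.00,  -0.00,  -0.00], [-0.01,  -0.00,  -0.02]]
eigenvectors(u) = [[0.27, -0.94, -0.71], [-0.95, 0.20, 0.12], [0.17, 0.26, 0.7]]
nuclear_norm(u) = 3.54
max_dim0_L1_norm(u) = 3.05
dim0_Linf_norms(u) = [1.16, 1.88, 1.02]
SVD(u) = [[-0.67, -0.68, 0.32], [0.75, -0.61, 0.26], [0.02, 0.41, 0.91]] @ diag([2.568821962832055, 0.9655697382221327, 0.005366926616682309]) @ [[-0.49,-0.8,-0.36], [-0.5,0.59,-0.63], [0.71,-0.13,-0.69]]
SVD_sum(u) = [[0.83, 1.36, 0.61],[-0.93, -1.53, -0.68],[-0.02, -0.04, -0.02]] + [[0.33, -0.38, 0.41], [0.30, -0.35, 0.37], [-0.20, 0.23, -0.25]] + [[0.00, -0.0, -0.0],  [0.0, -0.0, -0.00],  [0.0, -0.00, -0.00]]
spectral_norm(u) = 2.57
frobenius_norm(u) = 2.74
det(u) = 0.01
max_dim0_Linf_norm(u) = 1.88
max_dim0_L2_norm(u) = 2.13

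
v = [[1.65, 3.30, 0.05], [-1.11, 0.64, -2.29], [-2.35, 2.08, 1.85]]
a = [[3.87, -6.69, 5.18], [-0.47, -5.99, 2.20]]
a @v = [[1.64, 19.26, 25.1], [0.70, -0.81, 17.76]]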